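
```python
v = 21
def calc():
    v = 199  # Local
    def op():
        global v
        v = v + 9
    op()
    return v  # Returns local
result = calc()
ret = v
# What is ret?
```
30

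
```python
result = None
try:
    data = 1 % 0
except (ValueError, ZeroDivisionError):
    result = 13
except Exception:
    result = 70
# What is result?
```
13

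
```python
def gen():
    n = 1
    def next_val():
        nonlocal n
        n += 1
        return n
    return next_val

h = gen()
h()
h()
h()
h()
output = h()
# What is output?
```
6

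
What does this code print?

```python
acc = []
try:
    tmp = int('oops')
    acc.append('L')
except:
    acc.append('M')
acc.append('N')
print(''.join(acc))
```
MN

Exception raised in try, caught by bare except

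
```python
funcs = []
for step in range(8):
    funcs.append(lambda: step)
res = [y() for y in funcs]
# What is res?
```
[7, 7, 7, 7, 7, 7, 7, 7]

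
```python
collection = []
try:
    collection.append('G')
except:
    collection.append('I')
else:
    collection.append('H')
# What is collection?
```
['G', 'H']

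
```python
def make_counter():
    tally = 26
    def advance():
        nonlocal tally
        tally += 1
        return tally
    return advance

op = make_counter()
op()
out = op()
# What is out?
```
28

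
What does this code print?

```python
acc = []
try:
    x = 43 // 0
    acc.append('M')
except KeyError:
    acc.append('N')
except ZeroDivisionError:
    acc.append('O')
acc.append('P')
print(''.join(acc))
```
OP

ZeroDivisionError is caught by its specific handler, not KeyError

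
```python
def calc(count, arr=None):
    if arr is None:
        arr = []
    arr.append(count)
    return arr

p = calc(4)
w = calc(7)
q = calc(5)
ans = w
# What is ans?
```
[7]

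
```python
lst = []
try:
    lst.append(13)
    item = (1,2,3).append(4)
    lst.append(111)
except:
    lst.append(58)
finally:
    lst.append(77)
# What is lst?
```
[13, 58, 77]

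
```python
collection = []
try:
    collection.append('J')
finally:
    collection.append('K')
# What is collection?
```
['J', 'K']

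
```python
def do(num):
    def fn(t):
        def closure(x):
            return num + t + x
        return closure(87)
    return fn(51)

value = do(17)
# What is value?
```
155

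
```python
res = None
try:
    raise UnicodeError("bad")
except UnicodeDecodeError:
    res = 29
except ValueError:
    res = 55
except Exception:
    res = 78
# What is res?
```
55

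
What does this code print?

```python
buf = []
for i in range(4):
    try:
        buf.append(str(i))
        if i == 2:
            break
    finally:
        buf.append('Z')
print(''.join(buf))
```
0Z1Z2Z

finally runs even when breaking out of loop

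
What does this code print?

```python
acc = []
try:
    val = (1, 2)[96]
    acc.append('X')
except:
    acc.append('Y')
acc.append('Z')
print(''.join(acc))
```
YZ

Exception raised in try, caught by bare except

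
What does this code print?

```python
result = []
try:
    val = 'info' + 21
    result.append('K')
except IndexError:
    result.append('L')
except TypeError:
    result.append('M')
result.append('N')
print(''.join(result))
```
MN

TypeError is caught by its specific handler, not IndexError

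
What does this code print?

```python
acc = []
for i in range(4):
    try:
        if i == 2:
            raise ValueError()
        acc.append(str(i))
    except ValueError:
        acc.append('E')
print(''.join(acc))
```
01E3

Exception on i=2 caught, loop continues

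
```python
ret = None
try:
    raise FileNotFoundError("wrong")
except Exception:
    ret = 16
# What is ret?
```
16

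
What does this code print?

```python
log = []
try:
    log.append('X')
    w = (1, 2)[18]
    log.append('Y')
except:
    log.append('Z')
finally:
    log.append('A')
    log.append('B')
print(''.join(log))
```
XZAB

Code before exception runs, then except, then all of finally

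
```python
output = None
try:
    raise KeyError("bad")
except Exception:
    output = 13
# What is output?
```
13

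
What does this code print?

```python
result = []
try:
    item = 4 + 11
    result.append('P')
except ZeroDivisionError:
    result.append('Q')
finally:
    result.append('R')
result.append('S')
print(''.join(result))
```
PRS

finally runs after normal execution too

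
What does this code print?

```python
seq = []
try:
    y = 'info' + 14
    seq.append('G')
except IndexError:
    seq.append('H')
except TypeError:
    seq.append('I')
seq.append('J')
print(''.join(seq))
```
IJ

TypeError is caught by its specific handler, not IndexError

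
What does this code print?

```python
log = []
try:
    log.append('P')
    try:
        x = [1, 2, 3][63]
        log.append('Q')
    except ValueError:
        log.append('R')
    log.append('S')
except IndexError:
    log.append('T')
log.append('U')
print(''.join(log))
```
PTU

Inner handler doesn't match, propagates to outer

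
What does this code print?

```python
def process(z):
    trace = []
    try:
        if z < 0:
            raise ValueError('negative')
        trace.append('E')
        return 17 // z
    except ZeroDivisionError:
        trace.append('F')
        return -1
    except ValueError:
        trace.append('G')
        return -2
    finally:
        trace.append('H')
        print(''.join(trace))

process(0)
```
EFH

z=0 causes ZeroDivisionError, caught, finally prints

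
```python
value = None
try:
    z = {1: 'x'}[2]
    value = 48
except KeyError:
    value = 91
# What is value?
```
91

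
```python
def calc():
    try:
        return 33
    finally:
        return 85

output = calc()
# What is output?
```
85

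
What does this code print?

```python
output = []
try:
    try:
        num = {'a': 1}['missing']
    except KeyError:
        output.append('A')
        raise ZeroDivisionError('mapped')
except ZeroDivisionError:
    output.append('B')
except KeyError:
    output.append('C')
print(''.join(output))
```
AB

New ZeroDivisionError raised, caught by outer ZeroDivisionError handler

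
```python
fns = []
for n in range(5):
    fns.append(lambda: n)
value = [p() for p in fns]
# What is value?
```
[4, 4, 4, 4, 4]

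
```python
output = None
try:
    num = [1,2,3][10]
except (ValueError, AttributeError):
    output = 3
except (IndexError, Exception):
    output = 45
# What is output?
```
45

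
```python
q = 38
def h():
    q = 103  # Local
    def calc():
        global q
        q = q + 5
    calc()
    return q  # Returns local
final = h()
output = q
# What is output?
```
43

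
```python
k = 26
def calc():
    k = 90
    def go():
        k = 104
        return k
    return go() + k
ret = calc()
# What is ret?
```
194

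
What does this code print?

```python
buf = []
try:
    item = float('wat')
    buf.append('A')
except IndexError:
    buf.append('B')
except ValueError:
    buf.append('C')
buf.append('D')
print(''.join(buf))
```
CD

ValueError is caught by its specific handler, not IndexError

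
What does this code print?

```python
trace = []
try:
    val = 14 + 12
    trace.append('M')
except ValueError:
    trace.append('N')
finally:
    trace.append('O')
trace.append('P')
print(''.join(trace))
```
MOP

finally runs after normal execution too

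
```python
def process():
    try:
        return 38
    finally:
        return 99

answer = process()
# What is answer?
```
99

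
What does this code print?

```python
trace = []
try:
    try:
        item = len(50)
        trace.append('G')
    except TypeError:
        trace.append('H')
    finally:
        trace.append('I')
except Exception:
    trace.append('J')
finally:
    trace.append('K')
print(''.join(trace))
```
HIK

Both finally blocks run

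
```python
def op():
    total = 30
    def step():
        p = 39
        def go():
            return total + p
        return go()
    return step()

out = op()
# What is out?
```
69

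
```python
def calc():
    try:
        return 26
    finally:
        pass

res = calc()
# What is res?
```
26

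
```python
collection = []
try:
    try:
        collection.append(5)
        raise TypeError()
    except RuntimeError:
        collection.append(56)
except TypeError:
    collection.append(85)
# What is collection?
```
[5, 85]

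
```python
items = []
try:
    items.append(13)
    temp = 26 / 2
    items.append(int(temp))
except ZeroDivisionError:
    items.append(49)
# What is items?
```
[13, 13]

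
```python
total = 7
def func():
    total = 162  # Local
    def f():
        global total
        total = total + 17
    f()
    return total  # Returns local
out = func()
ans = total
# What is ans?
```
24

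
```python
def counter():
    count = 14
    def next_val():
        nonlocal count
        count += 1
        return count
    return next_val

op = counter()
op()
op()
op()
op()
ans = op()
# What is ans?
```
19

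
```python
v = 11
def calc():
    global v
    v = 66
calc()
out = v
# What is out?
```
66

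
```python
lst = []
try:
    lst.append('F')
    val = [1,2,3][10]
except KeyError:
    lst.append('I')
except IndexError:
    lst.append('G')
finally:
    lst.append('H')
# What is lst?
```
['F', 'G', 'H']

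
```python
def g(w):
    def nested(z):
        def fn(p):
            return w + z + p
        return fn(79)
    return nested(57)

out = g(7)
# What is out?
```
143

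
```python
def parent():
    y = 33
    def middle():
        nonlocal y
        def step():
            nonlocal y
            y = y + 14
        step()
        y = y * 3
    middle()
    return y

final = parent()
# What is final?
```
141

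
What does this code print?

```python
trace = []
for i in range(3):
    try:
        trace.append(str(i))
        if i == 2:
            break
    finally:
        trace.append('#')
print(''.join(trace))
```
0#1#2#

finally runs even when breaking out of loop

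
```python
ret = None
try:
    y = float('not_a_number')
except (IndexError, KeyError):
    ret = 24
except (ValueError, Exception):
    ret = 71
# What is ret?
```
71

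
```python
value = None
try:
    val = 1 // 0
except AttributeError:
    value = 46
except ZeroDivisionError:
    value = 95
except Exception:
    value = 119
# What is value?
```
95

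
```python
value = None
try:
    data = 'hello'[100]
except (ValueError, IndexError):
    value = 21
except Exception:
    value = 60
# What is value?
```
21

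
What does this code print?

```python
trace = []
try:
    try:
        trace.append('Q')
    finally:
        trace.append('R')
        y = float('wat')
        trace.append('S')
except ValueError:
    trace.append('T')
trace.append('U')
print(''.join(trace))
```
QRTU

Exception in inner finally caught by outer except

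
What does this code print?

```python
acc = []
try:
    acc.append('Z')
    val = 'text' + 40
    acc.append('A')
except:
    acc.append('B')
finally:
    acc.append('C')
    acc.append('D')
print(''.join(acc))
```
ZBCD

Code before exception runs, then except, then all of finally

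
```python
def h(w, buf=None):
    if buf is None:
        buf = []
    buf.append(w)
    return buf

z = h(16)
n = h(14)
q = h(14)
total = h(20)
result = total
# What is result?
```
[20]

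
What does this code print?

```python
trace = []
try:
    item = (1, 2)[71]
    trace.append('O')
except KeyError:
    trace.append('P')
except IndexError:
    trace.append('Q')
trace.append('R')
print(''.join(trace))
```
QR

IndexError is caught by its specific handler, not KeyError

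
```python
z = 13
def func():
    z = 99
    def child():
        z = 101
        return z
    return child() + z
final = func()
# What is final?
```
200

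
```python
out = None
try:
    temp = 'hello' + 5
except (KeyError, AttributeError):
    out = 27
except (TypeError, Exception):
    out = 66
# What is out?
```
66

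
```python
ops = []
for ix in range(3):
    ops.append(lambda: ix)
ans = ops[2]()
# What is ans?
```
2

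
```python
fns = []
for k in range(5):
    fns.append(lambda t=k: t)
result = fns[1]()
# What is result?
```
1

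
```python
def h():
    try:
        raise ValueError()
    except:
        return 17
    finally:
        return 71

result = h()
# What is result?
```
71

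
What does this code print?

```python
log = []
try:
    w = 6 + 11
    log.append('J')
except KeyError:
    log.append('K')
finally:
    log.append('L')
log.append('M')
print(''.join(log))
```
JLM

finally runs after normal execution too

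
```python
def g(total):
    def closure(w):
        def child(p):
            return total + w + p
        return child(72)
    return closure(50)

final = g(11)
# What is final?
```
133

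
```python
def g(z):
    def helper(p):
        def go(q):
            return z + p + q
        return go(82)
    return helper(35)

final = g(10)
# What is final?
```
127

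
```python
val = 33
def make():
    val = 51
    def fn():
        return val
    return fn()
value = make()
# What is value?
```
51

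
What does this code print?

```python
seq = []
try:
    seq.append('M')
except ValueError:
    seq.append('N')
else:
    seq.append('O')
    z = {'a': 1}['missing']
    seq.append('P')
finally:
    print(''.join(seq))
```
MO

Try succeeds, else appends 'O', KeyError in else is uncaught, finally prints before exception propagates ('P' never appended)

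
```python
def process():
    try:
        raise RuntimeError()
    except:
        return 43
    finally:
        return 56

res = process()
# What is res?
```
56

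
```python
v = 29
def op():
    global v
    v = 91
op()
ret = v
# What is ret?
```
91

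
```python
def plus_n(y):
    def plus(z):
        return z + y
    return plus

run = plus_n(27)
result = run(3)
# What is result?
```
30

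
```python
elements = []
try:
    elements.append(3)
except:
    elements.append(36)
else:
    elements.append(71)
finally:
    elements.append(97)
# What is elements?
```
[3, 71, 97]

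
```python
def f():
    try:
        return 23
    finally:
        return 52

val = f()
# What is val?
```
52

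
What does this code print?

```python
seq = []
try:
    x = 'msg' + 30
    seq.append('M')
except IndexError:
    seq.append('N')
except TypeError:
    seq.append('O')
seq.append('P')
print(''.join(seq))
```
OP

TypeError is caught by its specific handler, not IndexError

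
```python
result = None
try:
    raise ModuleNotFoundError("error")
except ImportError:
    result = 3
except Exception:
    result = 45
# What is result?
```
3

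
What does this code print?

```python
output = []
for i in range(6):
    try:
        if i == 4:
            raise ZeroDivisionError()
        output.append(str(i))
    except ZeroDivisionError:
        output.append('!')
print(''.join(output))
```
0123!5

Exception on i=4 caught, loop continues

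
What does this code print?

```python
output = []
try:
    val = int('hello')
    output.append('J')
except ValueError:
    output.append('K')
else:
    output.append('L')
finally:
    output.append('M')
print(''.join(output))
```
KM

Exception: except runs, else skipped, finally runs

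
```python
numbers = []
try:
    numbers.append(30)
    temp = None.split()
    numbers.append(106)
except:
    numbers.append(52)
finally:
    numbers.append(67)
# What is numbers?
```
[30, 52, 67]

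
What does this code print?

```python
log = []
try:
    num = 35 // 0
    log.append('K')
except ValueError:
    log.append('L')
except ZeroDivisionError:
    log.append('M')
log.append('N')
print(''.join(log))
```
MN

ZeroDivisionError is caught by its specific handler, not ValueError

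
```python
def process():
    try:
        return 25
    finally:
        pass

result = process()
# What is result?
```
25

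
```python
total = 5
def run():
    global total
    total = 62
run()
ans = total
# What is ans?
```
62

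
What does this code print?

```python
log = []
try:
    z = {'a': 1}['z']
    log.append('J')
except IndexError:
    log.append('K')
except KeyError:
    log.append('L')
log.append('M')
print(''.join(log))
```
LM

KeyError is caught by its specific handler, not IndexError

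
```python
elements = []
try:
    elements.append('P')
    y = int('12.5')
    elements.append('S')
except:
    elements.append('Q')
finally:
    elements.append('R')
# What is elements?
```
['P', 'Q', 'R']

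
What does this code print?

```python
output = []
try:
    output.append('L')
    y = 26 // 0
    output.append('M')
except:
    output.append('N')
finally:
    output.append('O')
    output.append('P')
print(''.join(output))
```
LNOP

Code before exception runs, then except, then all of finally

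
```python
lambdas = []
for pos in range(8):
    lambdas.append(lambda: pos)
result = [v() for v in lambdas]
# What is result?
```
[7, 7, 7, 7, 7, 7, 7, 7]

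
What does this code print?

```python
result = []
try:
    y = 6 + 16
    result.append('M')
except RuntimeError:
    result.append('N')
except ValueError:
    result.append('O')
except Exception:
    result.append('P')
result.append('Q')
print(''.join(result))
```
MQ

No exception, try block completes normally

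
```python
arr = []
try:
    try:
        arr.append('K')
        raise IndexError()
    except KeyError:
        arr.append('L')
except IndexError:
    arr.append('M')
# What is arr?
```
['K', 'M']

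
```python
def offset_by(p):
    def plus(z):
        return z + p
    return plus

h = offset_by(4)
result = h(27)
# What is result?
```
31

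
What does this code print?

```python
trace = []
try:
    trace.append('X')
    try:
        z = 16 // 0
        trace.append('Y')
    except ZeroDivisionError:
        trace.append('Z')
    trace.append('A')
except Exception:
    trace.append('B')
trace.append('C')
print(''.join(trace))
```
XZAC

Inner exception caught by inner handler, outer continues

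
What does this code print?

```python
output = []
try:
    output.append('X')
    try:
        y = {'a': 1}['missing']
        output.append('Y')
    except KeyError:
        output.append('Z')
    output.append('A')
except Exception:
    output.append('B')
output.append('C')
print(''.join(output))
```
XZAC

Inner exception caught by inner handler, outer continues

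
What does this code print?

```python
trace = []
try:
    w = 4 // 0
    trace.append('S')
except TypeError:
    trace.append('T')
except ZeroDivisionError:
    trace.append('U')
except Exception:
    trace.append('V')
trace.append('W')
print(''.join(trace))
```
UW

ZeroDivisionError matches before generic Exception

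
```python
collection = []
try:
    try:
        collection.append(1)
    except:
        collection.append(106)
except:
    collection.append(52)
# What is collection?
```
[1]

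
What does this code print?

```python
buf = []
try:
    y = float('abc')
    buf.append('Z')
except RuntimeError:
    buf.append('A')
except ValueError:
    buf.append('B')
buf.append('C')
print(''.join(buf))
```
BC

ValueError is caught by its specific handler, not RuntimeError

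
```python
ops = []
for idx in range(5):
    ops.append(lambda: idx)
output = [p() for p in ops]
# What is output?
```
[4, 4, 4, 4, 4]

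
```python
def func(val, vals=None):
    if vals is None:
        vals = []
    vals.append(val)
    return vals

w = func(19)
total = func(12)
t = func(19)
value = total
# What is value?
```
[12]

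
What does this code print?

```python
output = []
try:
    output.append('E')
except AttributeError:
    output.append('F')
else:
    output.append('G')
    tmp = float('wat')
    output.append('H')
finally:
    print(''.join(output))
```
EG

Try succeeds, else appends 'G', ValueError in else is uncaught, finally prints before exception propagates ('H' never appended)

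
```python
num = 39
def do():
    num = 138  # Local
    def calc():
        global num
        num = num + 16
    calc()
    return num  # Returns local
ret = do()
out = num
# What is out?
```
55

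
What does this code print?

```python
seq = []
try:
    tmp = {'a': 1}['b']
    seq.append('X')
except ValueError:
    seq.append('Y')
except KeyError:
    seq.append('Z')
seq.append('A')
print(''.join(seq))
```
ZA

KeyError is caught by its specific handler, not ValueError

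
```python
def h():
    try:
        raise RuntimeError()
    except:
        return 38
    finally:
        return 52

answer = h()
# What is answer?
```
52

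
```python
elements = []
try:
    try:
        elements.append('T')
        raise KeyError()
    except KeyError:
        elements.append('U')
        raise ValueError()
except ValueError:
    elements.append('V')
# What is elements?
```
['T', 'U', 'V']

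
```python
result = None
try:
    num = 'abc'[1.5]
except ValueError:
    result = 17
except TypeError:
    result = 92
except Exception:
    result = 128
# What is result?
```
92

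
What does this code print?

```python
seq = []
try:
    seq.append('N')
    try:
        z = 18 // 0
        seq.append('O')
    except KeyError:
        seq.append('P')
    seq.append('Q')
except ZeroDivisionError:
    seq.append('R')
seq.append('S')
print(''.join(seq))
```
NRS

Inner handler doesn't match, propagates to outer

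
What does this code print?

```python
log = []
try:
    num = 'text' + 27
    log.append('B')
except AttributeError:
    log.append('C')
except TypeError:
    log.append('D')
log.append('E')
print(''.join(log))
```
DE

TypeError is caught by its specific handler, not AttributeError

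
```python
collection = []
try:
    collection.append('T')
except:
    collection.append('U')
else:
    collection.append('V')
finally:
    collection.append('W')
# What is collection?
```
['T', 'V', 'W']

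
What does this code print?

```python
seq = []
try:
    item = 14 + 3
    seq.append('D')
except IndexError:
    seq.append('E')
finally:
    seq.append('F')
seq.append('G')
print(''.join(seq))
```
DFG

finally runs after normal execution too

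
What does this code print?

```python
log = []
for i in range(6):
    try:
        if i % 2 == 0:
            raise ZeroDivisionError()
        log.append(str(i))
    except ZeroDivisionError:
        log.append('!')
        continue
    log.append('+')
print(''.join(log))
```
!1+!3+!5+

continue in except skips rest of loop body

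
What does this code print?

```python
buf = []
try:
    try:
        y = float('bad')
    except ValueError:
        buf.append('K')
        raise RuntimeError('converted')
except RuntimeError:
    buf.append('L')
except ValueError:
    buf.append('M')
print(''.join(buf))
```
KL

New RuntimeError raised, caught by outer RuntimeError handler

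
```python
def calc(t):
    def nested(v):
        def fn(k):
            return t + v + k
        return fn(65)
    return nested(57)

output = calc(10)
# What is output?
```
132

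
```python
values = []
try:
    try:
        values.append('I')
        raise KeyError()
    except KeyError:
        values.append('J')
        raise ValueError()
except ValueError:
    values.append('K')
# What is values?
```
['I', 'J', 'K']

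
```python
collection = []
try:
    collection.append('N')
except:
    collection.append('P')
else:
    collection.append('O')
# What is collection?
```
['N', 'O']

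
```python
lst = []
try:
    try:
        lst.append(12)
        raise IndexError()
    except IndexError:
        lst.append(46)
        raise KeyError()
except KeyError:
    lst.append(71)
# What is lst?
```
[12, 46, 71]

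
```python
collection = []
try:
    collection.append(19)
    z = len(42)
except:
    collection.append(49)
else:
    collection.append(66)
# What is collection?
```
[19, 49]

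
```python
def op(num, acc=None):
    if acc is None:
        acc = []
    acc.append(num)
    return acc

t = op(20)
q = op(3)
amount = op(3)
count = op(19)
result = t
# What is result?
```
[20]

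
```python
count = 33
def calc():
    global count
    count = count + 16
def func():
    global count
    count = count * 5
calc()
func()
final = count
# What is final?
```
245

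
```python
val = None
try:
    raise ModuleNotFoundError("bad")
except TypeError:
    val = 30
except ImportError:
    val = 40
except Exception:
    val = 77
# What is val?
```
40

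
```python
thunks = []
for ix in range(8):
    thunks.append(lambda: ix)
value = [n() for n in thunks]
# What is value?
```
[7, 7, 7, 7, 7, 7, 7, 7]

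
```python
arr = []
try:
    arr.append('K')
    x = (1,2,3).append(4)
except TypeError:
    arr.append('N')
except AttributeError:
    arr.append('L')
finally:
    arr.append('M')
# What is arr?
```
['K', 'L', 'M']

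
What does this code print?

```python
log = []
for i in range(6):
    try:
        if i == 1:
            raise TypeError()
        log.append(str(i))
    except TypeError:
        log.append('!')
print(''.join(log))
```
0!2345

Exception on i=1 caught, loop continues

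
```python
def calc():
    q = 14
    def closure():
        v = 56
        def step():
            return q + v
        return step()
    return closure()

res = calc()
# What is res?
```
70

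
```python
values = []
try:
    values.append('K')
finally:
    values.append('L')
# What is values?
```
['K', 'L']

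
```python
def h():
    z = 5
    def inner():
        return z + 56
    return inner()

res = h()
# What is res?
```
61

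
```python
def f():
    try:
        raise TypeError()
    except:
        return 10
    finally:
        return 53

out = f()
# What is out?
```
53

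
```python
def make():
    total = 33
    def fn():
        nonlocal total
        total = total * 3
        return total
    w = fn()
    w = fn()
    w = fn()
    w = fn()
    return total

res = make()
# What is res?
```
2673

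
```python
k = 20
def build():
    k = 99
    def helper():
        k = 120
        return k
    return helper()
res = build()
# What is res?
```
120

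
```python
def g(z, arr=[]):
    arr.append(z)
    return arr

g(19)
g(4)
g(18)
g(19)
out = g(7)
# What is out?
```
[19, 4, 18, 19, 7]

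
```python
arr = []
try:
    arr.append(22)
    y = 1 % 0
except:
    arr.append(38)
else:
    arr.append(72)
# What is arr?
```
[22, 38]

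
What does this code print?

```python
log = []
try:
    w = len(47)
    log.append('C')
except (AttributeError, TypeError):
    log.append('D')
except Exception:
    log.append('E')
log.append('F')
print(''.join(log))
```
DF

TypeError matches tuple containing it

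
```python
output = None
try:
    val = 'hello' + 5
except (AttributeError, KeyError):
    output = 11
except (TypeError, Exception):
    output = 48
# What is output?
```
48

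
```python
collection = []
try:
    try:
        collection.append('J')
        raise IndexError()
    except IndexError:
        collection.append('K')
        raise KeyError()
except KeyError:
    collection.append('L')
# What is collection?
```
['J', 'K', 'L']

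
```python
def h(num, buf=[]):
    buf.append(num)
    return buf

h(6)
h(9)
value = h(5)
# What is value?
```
[6, 9, 5]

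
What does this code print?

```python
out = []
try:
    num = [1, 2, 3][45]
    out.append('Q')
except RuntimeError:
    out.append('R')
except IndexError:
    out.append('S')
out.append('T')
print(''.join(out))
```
ST

IndexError is caught by its specific handler, not RuntimeError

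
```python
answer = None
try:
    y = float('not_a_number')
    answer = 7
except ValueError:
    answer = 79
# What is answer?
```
79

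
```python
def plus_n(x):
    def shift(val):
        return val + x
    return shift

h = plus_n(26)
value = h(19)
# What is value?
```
45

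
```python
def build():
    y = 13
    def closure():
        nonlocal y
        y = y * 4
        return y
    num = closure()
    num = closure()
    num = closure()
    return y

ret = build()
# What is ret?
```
832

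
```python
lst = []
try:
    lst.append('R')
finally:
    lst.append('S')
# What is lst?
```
['R', 'S']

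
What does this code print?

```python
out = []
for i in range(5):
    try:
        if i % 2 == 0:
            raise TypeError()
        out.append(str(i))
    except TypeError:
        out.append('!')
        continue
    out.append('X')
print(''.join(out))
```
!1X!3X!

continue in except skips rest of loop body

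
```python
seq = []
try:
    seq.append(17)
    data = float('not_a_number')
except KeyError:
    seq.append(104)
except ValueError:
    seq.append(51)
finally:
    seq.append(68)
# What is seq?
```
[17, 51, 68]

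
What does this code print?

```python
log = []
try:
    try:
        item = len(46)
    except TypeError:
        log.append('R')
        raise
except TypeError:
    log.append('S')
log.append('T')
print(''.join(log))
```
RST

raise without argument re-raises current exception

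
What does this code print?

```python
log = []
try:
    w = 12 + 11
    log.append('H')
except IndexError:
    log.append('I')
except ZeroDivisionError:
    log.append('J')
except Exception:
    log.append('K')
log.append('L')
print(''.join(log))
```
HL

No exception, try block completes normally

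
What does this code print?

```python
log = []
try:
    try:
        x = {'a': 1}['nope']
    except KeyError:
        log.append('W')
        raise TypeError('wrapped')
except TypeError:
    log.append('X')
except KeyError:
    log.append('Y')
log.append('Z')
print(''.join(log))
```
WXZ

TypeError raised and caught, original KeyError not re-raised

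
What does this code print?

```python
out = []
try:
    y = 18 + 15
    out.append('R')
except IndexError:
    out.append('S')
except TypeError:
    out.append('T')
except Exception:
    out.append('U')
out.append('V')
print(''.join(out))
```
RV

No exception, try block completes normally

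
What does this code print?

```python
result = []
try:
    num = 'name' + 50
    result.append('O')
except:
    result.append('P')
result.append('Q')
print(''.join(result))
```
PQ

Exception raised in try, caught by bare except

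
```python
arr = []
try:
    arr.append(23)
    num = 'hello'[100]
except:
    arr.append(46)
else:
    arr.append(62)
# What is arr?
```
[23, 46]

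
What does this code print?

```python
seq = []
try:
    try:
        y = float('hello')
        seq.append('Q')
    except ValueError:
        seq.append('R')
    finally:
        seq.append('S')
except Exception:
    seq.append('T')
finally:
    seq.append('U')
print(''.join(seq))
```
RSU

Both finally blocks run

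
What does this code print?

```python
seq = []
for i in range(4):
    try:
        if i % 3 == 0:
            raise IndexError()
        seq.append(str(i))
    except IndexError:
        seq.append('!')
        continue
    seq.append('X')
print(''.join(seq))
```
!1X2X!

continue in except skips rest of loop body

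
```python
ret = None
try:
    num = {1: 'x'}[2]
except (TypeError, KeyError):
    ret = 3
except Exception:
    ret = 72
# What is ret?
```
3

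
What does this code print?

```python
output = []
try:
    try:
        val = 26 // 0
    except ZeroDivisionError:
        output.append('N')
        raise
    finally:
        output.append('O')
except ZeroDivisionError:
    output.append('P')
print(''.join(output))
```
NOP

finally runs before re-raised exception propagates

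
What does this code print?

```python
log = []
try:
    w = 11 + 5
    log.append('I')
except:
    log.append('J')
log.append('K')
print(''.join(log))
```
IK

No exception, try block completes normally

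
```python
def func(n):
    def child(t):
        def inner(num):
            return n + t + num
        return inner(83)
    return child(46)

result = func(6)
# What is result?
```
135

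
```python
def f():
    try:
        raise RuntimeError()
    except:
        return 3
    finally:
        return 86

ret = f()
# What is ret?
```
86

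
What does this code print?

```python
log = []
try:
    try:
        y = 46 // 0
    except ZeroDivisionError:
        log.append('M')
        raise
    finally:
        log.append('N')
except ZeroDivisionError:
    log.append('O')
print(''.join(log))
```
MNO

finally runs before re-raised exception propagates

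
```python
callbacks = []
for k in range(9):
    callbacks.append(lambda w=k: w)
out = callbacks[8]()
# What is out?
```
8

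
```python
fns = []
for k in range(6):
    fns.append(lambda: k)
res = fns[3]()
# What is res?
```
5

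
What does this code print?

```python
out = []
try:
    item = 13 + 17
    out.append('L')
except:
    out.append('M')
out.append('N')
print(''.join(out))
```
LN

No exception, try block completes normally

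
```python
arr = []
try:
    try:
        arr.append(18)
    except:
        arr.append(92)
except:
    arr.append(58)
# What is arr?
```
[18]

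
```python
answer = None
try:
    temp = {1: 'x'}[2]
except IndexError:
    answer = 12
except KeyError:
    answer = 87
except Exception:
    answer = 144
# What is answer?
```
87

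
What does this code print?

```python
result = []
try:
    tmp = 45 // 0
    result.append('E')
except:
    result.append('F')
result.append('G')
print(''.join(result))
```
FG

Exception raised in try, caught by bare except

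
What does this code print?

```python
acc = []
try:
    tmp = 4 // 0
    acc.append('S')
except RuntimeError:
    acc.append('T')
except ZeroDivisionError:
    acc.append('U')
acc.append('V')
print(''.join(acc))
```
UV

ZeroDivisionError is caught by its specific handler, not RuntimeError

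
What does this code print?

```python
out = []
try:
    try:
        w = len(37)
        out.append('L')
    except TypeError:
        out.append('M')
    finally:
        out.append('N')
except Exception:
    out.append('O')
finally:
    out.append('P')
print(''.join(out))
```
MNP

Both finally blocks run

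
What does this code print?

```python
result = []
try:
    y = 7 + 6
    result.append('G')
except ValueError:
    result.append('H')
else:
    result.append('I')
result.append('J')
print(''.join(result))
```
GIJ

else block runs when no exception occurs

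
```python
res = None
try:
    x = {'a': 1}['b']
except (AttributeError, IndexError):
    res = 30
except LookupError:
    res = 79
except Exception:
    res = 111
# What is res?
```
79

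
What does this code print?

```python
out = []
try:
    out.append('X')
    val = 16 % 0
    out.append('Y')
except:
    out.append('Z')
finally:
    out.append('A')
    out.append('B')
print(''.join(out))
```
XZAB

Code before exception runs, then except, then all of finally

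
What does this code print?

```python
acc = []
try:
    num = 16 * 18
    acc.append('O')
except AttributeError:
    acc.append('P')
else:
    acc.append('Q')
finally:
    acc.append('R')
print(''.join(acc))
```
OQR

else runs before finally when no exception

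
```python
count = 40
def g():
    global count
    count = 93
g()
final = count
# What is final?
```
93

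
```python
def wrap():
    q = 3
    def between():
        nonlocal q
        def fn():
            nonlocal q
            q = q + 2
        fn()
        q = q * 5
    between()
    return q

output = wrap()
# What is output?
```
25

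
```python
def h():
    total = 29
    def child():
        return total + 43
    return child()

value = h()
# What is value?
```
72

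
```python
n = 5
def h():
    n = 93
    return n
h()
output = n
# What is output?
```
5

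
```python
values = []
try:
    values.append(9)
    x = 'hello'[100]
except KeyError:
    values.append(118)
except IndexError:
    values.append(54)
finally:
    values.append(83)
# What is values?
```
[9, 54, 83]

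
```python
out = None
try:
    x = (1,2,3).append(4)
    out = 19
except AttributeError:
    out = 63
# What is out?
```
63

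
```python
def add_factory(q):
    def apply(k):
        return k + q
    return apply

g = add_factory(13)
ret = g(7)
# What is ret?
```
20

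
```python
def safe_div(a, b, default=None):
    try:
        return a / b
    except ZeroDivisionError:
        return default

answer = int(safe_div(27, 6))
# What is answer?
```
4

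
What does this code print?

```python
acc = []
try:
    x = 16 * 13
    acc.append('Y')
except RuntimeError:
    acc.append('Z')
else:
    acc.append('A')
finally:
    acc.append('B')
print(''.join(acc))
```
YAB

else runs before finally when no exception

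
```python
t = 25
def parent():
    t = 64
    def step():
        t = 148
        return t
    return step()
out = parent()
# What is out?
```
148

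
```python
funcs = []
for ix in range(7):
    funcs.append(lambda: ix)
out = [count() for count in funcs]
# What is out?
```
[6, 6, 6, 6, 6, 6, 6]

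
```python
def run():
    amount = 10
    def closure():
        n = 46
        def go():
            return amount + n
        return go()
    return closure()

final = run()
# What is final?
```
56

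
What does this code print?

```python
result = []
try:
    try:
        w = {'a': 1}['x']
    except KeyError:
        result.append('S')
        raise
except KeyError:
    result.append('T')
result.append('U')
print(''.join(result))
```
STU

raise without argument re-raises current exception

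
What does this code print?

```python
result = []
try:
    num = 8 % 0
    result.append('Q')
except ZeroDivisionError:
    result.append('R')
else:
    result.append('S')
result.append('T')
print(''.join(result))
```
RT

else block skipped when exception is caught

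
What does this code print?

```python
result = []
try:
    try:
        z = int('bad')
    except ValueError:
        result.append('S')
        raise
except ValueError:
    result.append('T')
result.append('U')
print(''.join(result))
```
STU

raise without argument re-raises current exception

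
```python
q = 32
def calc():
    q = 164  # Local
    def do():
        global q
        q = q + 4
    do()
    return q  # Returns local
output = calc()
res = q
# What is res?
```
36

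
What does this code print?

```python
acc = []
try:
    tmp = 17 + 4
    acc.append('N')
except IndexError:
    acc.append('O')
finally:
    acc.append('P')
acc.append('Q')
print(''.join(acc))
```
NPQ

finally runs after normal execution too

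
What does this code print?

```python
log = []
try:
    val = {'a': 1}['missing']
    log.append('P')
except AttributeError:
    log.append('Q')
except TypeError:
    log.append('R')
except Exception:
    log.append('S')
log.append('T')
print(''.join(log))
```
ST

KeyError not specifically caught, falls to Exception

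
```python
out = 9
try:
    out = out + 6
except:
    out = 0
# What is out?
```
15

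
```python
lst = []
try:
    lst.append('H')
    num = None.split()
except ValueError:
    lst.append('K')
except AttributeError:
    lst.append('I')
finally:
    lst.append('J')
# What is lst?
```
['H', 'I', 'J']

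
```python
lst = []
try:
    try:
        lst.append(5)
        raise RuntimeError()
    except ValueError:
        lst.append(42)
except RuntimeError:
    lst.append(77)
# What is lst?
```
[5, 77]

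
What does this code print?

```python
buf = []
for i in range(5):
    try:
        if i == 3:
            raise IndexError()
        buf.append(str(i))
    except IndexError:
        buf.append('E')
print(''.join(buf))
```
012E4

Exception on i=3 caught, loop continues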